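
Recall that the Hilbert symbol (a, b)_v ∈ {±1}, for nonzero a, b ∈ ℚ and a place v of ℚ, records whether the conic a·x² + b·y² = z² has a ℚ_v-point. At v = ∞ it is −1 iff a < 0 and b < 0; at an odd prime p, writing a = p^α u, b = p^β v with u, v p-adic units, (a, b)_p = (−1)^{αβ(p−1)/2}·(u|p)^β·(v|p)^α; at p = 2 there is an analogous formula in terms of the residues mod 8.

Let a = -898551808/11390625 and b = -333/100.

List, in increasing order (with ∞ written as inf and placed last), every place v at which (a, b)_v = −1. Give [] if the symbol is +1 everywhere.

Mod squares: a ≡ -37, b ≡ -37. Check v ∈ {∞, 2, 3, 5, 7, 11, 37}.
v=3: a=3^-6·(≡2), b=3^2·(≡2) mod 3; (2|3)=-1, (2|3)=-1; (−1)^{-6·2·1}·(-1)^2·(-1)^-6 = +1.
v=11: a=11^2·(≡2), b=11^0·(≡8) mod 11; (2|11)=-1, (8|11)=-1; (−1)^{2·0·5}·(-1)^0·(-1)^2 = +1.
v=2: v_2(a)=12, v_2(b)=-2; units ≡ 3, 3 (mod 8); ε·ε+αω+βω = 1·1+12·1+-2·1 ≡ 1  ⇒  (a,b)_2 = -1.
v=7: a=7^2·(≡3), b=7^0·(≡5) mod 7; (3|7)=-1, (5|7)=-1; (−1)^{2·0·3}·(-1)^0·(-1)^2 = +1.
v=∞: -37 < 0 and -37 < 0  ⇒  (a,b)_∞ = -1.
v=37: a=37^1·(≡16), b=37^1·(≡21) mod 37; (16|37)=+1, (21|37)=+1; (−1)^{1·1·18}·(+1)^1·(+1)^1 = +1.
v=5: a=5^-6·(≡3), b=5^-2·(≡3) mod 5; (3|5)=-1, (3|5)=-1; (−1)^{-6·-2·2}·(-1)^-2·(-1)^-6 = +1.
Ram(-37, -37) = {2, ∞}; no ℚ_2-point on the conic.

[2, inf]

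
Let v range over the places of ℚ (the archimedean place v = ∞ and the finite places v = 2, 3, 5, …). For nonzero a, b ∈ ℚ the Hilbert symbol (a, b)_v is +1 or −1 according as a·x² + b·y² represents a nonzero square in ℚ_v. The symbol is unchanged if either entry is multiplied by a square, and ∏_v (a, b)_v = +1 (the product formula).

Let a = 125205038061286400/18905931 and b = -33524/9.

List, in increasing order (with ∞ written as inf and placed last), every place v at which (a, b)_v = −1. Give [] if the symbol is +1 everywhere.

[2, 29]

(a, b) ≡ (319, -29) mod (ℚ^×)²; places V = {2, 3, 5, 7, 11, 17, 19, 23, 29, ∞}.
(a,b)_11: α=-1, u≡2; β=0, v≡9 (mod 11); (2|11)=-1, (9|11)=+1; sign (−1)^0·-1^0·+1^-1 = +1.
(a,b)_3: α=-2, u≡1; β=-2, v≡1 (mod 3); (1|3)=+1, (1|3)=+1; sign (−1)^0·+1^-2·+1^-2 = +1.
(a,b)_2: α=10, β=2; u≡7, v≡3 (mod 8); ε(u)ε(v)=1·1, αω(v)=10·1, βω(u)=2·0; sum ≡ 1  ⇒  -1.
(a,b)_17: α=4, u≡15; β=2, v≡6 (mod 17); (15|17)=+1, (6|17)=-1; sign (−1)^0·+1^2·-1^4 = +1.
(a,b)_∞: sgn(319)=+, sgn(-29)=−, so +1.
(a,b)_23: α=-2, u≡14; β=0, v≡19 (mod 23); (14|23)=-1, (19|23)=-1; sign (−1)^0·-1^0·-1^-2 = +1.
(a,b)_19: α=-2, u≡14; β=0, v≡16 (mod 19); (14|19)=-1, (16|19)=+1; sign (−1)^0·-1^0·+1^-2 = +1.
(a,b)_5: α=2, u≡1; β=0, v≡4 (mod 5); (1|5)=+1, (4|5)=+1; sign (−1)^0·+1^0·+1^2 = +1.
(a,b)_7: α=4, u≡2; β=0, v≡3 (mod 7); (2|7)=+1, (3|7)=-1; sign (−1)^0·+1^0·-1^4 = +1.
(a,b)_29: α=3, u≡19; β=1, v≡23 (mod 29); (19|29)=-1, (23|29)=+1; sign (−1)^0·-1^1·+1^3 = -1.
Ram(319, -29) = {2, 29}; no ℚ_2-point on the conic.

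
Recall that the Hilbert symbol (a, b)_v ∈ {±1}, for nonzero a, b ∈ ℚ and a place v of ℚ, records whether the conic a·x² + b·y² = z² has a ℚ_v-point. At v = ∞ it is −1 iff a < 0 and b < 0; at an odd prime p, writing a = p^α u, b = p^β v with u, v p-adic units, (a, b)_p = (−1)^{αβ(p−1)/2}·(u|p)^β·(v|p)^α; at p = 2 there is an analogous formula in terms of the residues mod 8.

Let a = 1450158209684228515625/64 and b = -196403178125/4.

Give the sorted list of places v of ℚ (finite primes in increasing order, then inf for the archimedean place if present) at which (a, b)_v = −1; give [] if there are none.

Mod squares: a ≡ 665, b ≡ -17765. Check v ∈ {∞, 2, 5, 7, 11, 17, 19}.
v=∞: 665 > 0 and -17765 < 0  ⇒  (a,b)_∞ = +1.
v=11: a=11^2·(≡4), b=11^1·(≡10) mod 11; (4|11)=+1, (10|11)=-1; (−1)^{2·1·5}·(+1)^1·(-1)^2 = +1.
v=7: a=7^3·(≡1), b=7^2·(≡2) mod 7; (1|7)=+1, (2|7)=+1; (−1)^{3·2·3}·(+1)^2·(+1)^3 = +1.
v=2: v_2(a)=-6, v_2(b)=-2; units ≡ 1, 3 (mod 8); ε·ε+αω+βω = 0·1+-6·1+-2·0 ≡ 0  ⇒  (a,b)_2 = +1.
v=5: a=5^11·(≡2), b=5^5·(≡2) mod 5; (2|5)=-1, (2|5)=-1; (−1)^{11·5·2}·(-1)^5·(-1)^11 = +1.
v=17: a=17^2·(≡16), b=17^1·(≡4) mod 17; (16|17)=+1, (4|17)=+1; (−1)^{2·1·8}·(+1)^1·(+1)^2 = +1.
v=19: a=19^5·(≡5), b=19^3·(≡3) mod 19; (5|19)=+1, (3|19)=-1; (−1)^{5·3·9}·(+1)^3·(-1)^5 = +1.
Every local symbol is +1, so the conic 665·x² + -17765·y² = z² has ℚ_v-points for all v and hence a ℚ-point; (a, b / ℚ) ≅ M_2(ℚ).

[]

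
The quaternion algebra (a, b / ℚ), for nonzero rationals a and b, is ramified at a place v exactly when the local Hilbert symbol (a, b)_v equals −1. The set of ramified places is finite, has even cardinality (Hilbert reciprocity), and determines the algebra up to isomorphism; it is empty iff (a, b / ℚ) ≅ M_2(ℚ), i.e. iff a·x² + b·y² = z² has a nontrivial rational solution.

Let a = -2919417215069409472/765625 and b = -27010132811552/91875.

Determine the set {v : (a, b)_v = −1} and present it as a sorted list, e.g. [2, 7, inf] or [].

[2, 3, 17, inf]

(a, b) ≡ (-187, -6) mod (ℚ^×)²; places V = {2, 3, 5, 7, 11, 17, ∞}.
(a,b)_11: α=3, u≡4; β=2, v≡5 (mod 11); (4|11)=+1, (5|11)=+1; sign (−1)^0·+1^2·+1^3 = +1.
(a,b)_∞: sgn(-187)=−, sgn(-6)=−, so -1.
(a,b)_3: α=0, u≡2; β=-1, v≡1 (mod 3); (2|3)=-1, (1|3)=+1; sign (−1)^0·-1^-1·+1^0 = -1.
(a,b)_2: α=6, β=5; u≡5, v≡5 (mod 8); ε(u)ε(v)=0·0, αω(v)=6·1, βω(u)=5·1; sum ≡ 1  ⇒  -1.
(a,b)_5: α=-6, u≡2; β=-4, v≡4 (mod 5); (2|5)=-1, (4|5)=+1; sign (−1)^0·-1^-4·+1^-6 = +1.
(a,b)_7: α=-2, u≡2; β=-2, v≡2 (mod 7); (2|7)=+1, (2|7)=+1; sign (−1)^0·+1^-2·+1^-2 = +1.
(a,b)_17: α=11, u≡12; β=8, v≡3 (mod 17); (12|17)=-1, (3|17)=-1; sign (−1)^0·-1^8·-1^11 = -1.
Ram(-187, -6) = {2, 3, 17, ∞}; no ℚ_2-point on the conic.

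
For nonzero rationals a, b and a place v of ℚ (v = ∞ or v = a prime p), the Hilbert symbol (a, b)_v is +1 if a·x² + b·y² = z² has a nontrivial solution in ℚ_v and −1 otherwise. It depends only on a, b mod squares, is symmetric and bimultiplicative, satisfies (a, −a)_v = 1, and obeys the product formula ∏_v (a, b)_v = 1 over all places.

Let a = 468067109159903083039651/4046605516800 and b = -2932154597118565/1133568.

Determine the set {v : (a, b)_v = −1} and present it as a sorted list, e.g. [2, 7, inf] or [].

[5, 17, 19, 43]

Mod squares: a ≡ 209797, b ≡ -1853556495. Check v ∈ {∞, 2, 3, 5, 7, 11, 13, 17, 19, 29, 31, 37, 41, 43}.
v=13: a=13^4·(≡9), b=13^2·(≡11) mod 13; (9|13)=+1, (11|13)=-1; (−1)^{4·2·6}·(+1)^2·(-1)^4 = +1.
v=5: a=5^-2·(≡3), b=5^1·(≡4) mod 5; (3|5)=-1, (4|5)=+1; (−1)^{-2·1·2}·(-1)^1·(+1)^-2 = -1.
v=∞: 209797 > 0 and -1853556495 < 0  ⇒  (a,b)_∞ = +1.
v=43: a=43^1·(≡27), b=43^1·(≡30) mod 43; (27|43)=-1, (30|43)=-1; (−1)^{1·1·21}·(-1)^1·(-1)^1 = -1.
v=11: a=11^-2·(≡1), b=11^0·(≡4) mod 11; (1|11)=+1, (4|11)=+1; (−1)^{-2·0·5}·(+1)^0·(+1)^-2 = +1.
v=7: a=7^-1·(≡1), b=7^1·(≡5) mod 7; (1|7)=+1, (5|7)=-1; (−1)^{-1·1·3}·(+1)^1·(-1)^-1 = +1.
v=37: a=37^4·(≡27), b=37^2·(≡18) mod 37; (27|37)=+1, (18|37)=-1; (−1)^{4·2·18}·(+1)^2·(-1)^4 = +1.
v=19: a=19^2·(≡2), b=19^1·(≡1) mod 19; (2|19)=-1, (1|19)=+1; (−1)^{2·1·9}·(-1)^1·(+1)^2 = -1.
v=41: a=41^1·(≡37), b=41^-1·(≡4) mod 41; (37|41)=+1, (4|41)=+1; (−1)^{1·-1·20}·(+1)^-1·(+1)^1 = +1.
v=31: a=31^2·(≡4), b=31^1·(≡28) mod 31; (4|31)=+1, (28|31)=+1; (−1)^{2·1·15}·(+1)^1·(+1)^2 = +1.
v=3: a=3^-6·(≡1), b=3^-3·(≡1) mod 3; (1|3)=+1, (1|3)=+1; (−1)^{-6·-3·1}·(+1)^-3·(+1)^-6 = +1.
v=17: a=17^1·(≡13), b=17^1·(≡7) mod 17; (13|17)=+1, (7|17)=-1; (−1)^{1·1·8}·(+1)^1·(-1)^1 = -1.
v=29: a=29^2·(≡26), b=29^2·(≡13) mod 29; (26|29)=-1, (13|29)=+1; (−1)^{2·2·14}·(-1)^2·(+1)^2 = +1.
v=2: v_2(a)=-18, v_2(b)=-10; units ≡ 5, 1 (mod 8); ε·ε+αω+βω = 0·0+-18·0+-10·1 ≡ 0  ⇒  (a,b)_2 = +1.
Ram(209797, -1853556495) = {5, 17, 19, 43}; no ℚ_5-point on the conic.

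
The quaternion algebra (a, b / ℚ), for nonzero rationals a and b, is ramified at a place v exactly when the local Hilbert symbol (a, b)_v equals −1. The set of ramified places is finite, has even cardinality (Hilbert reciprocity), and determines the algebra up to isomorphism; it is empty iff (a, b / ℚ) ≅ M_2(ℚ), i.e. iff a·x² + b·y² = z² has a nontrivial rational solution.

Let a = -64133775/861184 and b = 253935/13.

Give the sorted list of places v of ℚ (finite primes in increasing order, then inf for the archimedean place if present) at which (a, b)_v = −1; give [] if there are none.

[3, 17, 19, 23]

(a, b) ≡ (-391, 40755) mod (ℚ^×)²; places V = {2, 3, 5, 11, 13, 17, 19, 23, 29, ∞}.
(a,b)_13: α=0, u≡4; β=-1, v≡6 (mod 13); (4|13)=+1, (6|13)=-1; sign (−1)^0·+1^-1·-1^0 = +1.
(a,b)_17: α=1, u≡10; β=0, v≡7 (mod 17); (10|17)=-1, (7|17)=-1; sign (−1)^0·-1^0·-1^1 = -1.
(a,b)_3: α=8, u≡2; β=5, v≡1 (mod 3); (2|3)=-1, (1|3)=+1; sign (−1)^0·-1^5·+1^8 = -1.
(a,b)_19: α=0, u≡13; β=1, v≡5 (mod 19); (13|19)=-1, (5|19)=+1; sign (−1)^0·-1^1·+1^0 = -1.
(a,b)_∞: sgn(-391)=−, sgn(40755)=+, so +1.
(a,b)_29: α=-2, u≡21; β=0, v≡12 (mod 29); (21|29)=-1, (12|29)=-1; sign (−1)^0·-1^0·-1^-2 = +1.
(a,b)_5: α=2, u≡1; β=1, v≡4 (mod 5); (1|5)=+1, (4|5)=+1; sign (−1)^0·+1^1·+1^2 = +1.
(a,b)_2: α=-10, β=0; u≡1, v≡3 (mod 8); ε(u)ε(v)=0·1, αω(v)=-10·1, βω(u)=0·0; sum ≡ 0  ⇒  +1.
(a,b)_23: α=1, u≡4; β=0, v≡10 (mod 23); (4|23)=+1, (10|23)=-1; sign (−1)^0·+1^0·-1^1 = -1.
(a,b)_11: α=0, u≡4; β=1, v≡9 (mod 11); (4|11)=+1, (9|11)=+1; sign (−1)^0·+1^1·+1^0 = +1.
(-391, 40755 / ℚ) ramifies at {3, 17, 19, 23}: a division algebra.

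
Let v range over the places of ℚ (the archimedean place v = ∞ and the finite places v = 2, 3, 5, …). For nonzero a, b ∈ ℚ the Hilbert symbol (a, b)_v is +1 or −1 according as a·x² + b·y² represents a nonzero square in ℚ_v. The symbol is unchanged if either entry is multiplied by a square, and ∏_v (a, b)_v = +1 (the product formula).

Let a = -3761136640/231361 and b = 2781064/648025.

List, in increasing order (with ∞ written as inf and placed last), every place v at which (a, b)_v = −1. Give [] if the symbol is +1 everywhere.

[19, 23]

Mod squares: a ≡ -2185, b ≡ 34. Check v ∈ {∞, 2, 5, 7, 11, 13, 17, 19, 23, 37, 41}.
v=5: a=5^1·(≡2), b=5^-2·(≡4) mod 5; (2|5)=-1, (4|5)=+1; (−1)^{1·-2·2}·(-1)^-2·(+1)^1 = +1.
v=13: a=13^-2·(≡3), b=13^2·(≡11) mod 13; (3|13)=+1, (11|13)=-1; (−1)^{-2·2·6}·(+1)^2·(-1)^-2 = +1.
v=7: a=7^0·(≡3), b=7^-2·(≡3) mod 7; (3|7)=-1, (3|7)=-1; (−1)^{0·-2·3}·(-1)^-2·(-1)^0 = +1.
v=37: a=37^-2·(≡13), b=37^0·(≡10) mod 37; (13|37)=-1, (10|37)=+1; (−1)^{-2·0·18}·(-1)^0·(+1)^-2 = +1.
v=17: a=17^0·(≡9), b=17^1·(≡9) mod 17; (9|17)=+1, (9|17)=+1; (−1)^{0·1·8}·(+1)^1·(+1)^0 = +1.
v=19: a=19^1·(≡10), b=19^0·(≡10) mod 19; (10|19)=-1, (10|19)=-1; (−1)^{1·0·9}·(-1)^0·(-1)^1 = -1.
v=41: a=41^2·(≡35), b=41^0·(≡14) mod 41; (35|41)=-1, (14|41)=-1; (−1)^{2·0·20}·(-1)^0·(-1)^2 = +1.
v=23: a=23^1·(≡5), b=23^-2·(≡7) mod 23; (5|23)=-1, (7|23)=-1; (−1)^{1·-2·11}·(-1)^-2·(-1)^1 = -1.
v=∞: -2185 < 0 and 34 > 0  ⇒  (a,b)_∞ = +1.
v=11: a=11^0·(≡4), b=11^2·(≡4) mod 11; (4|11)=+1, (4|11)=+1; (−1)^{0·2·5}·(+1)^2·(+1)^0 = +1.
v=2: v_2(a)=10, v_2(b)=3; units ≡ 7, 1 (mod 8); ε·ε+αω+βω = 1·0+10·0+3·0 ≡ 0  ⇒  (a,b)_2 = +1.
|Ram(-2185, 34)| = 2, even; anisotropic at {19, 23}.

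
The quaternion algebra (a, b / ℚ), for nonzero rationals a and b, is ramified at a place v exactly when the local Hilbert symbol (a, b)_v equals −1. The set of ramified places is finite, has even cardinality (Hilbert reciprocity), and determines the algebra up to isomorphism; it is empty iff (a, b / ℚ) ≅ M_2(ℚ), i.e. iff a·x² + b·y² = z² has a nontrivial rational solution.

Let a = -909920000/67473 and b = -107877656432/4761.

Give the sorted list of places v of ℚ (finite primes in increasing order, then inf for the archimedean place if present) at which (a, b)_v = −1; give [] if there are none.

(a, b) ≡ (-799, -138047) mod (ℚ^×)²; places V = {2, 3, 5, 7, 11, 13, 17, 23, 37, 41, 47, ∞}.
(a,b)_23: α=0, u≡8; β=-2, v≡17 (mod 23); (8|23)=+1, (17|23)=-1; sign (−1)^0·+1^-2·-1^0 = +1.
(a,b)_∞: sgn(-799)=−, sgn(-138047)=−, so -1.
(a,b)_11: α=2, u≡4; β=0, v≡9 (mod 11); (4|11)=+1, (9|11)=+1; sign (−1)^0·+1^0·+1^2 = +1.
(a,b)_13: α=0, u≡8; β=3, v≡6 (mod 13); (8|13)=-1, (6|13)=-1; sign (−1)^0·-1^3·-1^0 = -1.
(a,b)_47: α=1, u≡22; β=0, v≡41 (mod 47); (22|47)=-1, (41|47)=-1; sign (−1)^0·-1^0·-1^1 = -1.
(a,b)_7: α=-2, u≡5; β=1, v≡6 (mod 7); (5|7)=-1, (6|7)=-1; sign (−1)^0·-1^1·-1^-2 = -1.
(a,b)_17: α=-1, u≡13; β=2, v≡10 (mod 17); (13|17)=+1, (10|17)=-1; sign (−1)^0·+1^2·-1^-1 = -1.
(a,b)_5: α=4, u≡1; β=0, v≡3 (mod 5); (1|5)=+1, (3|5)=-1; sign (−1)^0·+1^0·-1^4 = +1.
(a,b)_37: α=0, u≡6; β=1, v≡29 (mod 37); (6|37)=-1, (29|37)=-1; sign (−1)^0·-1^1·-1^0 = -1.
(a,b)_3: α=-4, u≡2; β=-2, v≡1 (mod 3); (2|3)=-1, (1|3)=+1; sign (−1)^0·-1^-2·+1^-4 = +1.
(a,b)_41: α=0, u≡37; β=1, v≡4 (mod 41); (37|41)=+1, (4|41)=+1; sign (−1)^0·+1^1·+1^0 = +1.
(a,b)_2: α=8, β=4; u≡1, v≡1 (mod 8); ε(u)ε(v)=0·0, αω(v)=8·0, βω(u)=4·0; sum ≡ 0  ⇒  +1.
Ram(-799, -138047) = {7, 13, 17, 37, 47, ∞}; no ℚ_7-point on the conic.

[7, 13, 17, 37, 47, inf]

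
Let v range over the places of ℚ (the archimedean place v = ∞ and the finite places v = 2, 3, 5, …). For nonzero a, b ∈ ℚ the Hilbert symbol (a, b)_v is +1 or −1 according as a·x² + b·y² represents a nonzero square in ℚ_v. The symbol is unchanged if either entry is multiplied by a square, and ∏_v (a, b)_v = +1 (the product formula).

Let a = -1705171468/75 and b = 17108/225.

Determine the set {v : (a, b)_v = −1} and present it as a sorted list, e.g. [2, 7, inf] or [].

(a, b) ≡ (-7567329, 4277) mod (ℚ^×)²; places V = {2, 3, 5, 7, 11, 13, 17, 41, 47, ∞}.
(a,b)_3: α=-1, u≡2; β=-2, v≡2 (mod 3); (2|3)=-1, (2|3)=-1; sign (−1)^0·-1^-2·-1^-1 = -1.
(a,b)_47: α=1, u≡20; β=1, v≡20 (mod 47); (20|47)=-1, (20|47)=-1; sign (−1)^1·-1^1·-1^1 = -1.
(a,b)_11: α=1, u≡1; β=0, v≡5 (mod 11); (1|11)=+1, (5|11)=+1; sign (−1)^0·+1^0·+1^1 = +1.
(a,b)_∞: sgn(-7567329)=−, sgn(4277)=+, so +1.
(a,b)_5: α=-2, u≡4; β=-2, v≡2 (mod 5); (4|5)=+1, (2|5)=-1; sign (−1)^0·+1^-2·-1^-2 = +1.
(a,b)_17: α=1, u≡9; β=0, v≡10 (mod 17); (9|17)=+1, (10|17)=-1; sign (−1)^0·+1^0·-1^1 = -1.
(a,b)_41: α=1, u≡13; β=0, v≡19 (mod 41); (13|41)=-1, (19|41)=-1; sign (−1)^0·-1^0·-1^1 = -1.
(a,b)_2: α=2, β=2; u≡7, v≡5 (mod 8); ε(u)ε(v)=1·0, αω(v)=2·1, βω(u)=2·0; sum ≡ 0  ⇒  +1.
(a,b)_13: α=2, u≡10; β=1, v≡4 (mod 13); (10|13)=+1, (4|13)=+1; sign (−1)^0·+1^1·+1^2 = +1.
(a,b)_7: α=1, u≡6; β=1, v≡1 (mod 7); (6|7)=-1, (1|7)=+1; sign (−1)^1·-1^1·+1^1 = +1.
Ram(-7567329, 4277) = {3, 17, 41, 47}; no ℚ_3-point on the conic.

[3, 17, 41, 47]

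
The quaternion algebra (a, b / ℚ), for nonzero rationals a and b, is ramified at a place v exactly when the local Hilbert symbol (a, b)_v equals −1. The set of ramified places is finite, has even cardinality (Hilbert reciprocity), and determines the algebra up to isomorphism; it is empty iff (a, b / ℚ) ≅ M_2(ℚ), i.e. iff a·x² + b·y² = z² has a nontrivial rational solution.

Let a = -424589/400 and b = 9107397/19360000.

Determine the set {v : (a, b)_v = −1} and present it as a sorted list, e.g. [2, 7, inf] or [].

[]

Mod squares: a ≡ -29, b ≡ 13. Check v ∈ {∞, 2, 3, 5, 11, 13, 29, 31}.
v=∞: -29 < 0 and 13 > 0  ⇒  (a,b)_∞ = +1.
v=29: a=29^1·(≡9), b=29^0·(≡25) mod 29; (9|29)=+1, (25|29)=+1; (−1)^{1·0·14}·(+1)^0·(+1)^1 = +1.
v=2: v_2(a)=-4, v_2(b)=-8; units ≡ 3, 5 (mod 8); ε·ε+αω+βω = 1·0+-4·1+-8·1 ≡ 0  ⇒  (a,b)_2 = +1.
v=31: a=31^0·(≡25), b=31^2·(≡21) mod 31; (25|31)=+1, (21|31)=-1; (−1)^{0·2·15}·(+1)^2·(-1)^0 = +1.
v=11: a=11^4·(≡1), b=11^-2·(≡7) mod 11; (1|11)=+1, (7|11)=-1; (−1)^{4·-2·5}·(+1)^-2·(-1)^4 = +1.
v=13: a=13^0·(≡3), b=13^1·(≡9) mod 13; (3|13)=+1, (9|13)=+1; (−1)^{0·1·6}·(+1)^1·(+1)^0 = +1.
v=5: a=5^-2·(≡1), b=5^-4·(≡2) mod 5; (1|5)=+1, (2|5)=-1; (−1)^{-2·-4·2}·(+1)^-4·(-1)^-2 = +1.
v=3: a=3^0·(≡1), b=3^6·(≡1) mod 3; (1|3)=+1, (1|3)=+1; (−1)^{0·6·1}·(+1)^6·(+1)^0 = +1.
Ram(a, b) = ∅: the form -29·x² + 13·y² − z² is isotropic over every ℚ_v, so by Hasse–Minkowski it is isotropic over ℚ.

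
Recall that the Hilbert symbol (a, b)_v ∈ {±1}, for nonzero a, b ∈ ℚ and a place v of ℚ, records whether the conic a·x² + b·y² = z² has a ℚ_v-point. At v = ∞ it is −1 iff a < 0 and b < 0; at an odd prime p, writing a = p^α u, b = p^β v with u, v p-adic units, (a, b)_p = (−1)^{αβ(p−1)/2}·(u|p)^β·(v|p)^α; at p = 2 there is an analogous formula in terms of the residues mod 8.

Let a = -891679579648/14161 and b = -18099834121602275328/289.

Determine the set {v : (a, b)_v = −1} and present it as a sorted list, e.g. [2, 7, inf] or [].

(a, b) ≡ (-3624478, -598) mod (ℚ^×)²; places V = {2, 3, 7, 11, 13, 17, 19, 23, 29, 31, ∞}.
(a,b)_3: α=0, u≡2; β=2, v≡2 (mod 3); (2|3)=-1, (2|3)=-1; sign (−1)^0·-1^2·-1^0 = +1.
(a,b)_13: α=1, u≡5; β=3, v≡7 (mod 13); (5|13)=-1, (7|13)=-1; sign (−1)^0·-1^3·-1^1 = +1.
(a,b)_23: α=1, u≡5; β=3, v≡5 (mod 23); (5|23)=-1, (5|23)=-1; sign (−1)^1·-1^3·-1^1 = -1.
(a,b)_11: α=1, u≡10; β=2, v≡7 (mod 11); (10|11)=-1, (7|11)=-1; sign (−1)^0·-1^2·-1^1 = -1.
(a,b)_2: α=9, β=11; u≡1, v≡5 (mod 8); ε(u)ε(v)=0·0, αω(v)=9·1, βω(u)=11·0; sum ≡ 1  ⇒  -1.
(a,b)_∞: sgn(-3624478)=−, sgn(-598)=−, so -1.
(a,b)_19: α=1, u≡5; β=2, v≡12 (mod 19); (5|19)=+1, (12|19)=-1; sign (−1)^0·+1^2·-1^1 = -1.
(a,b)_29: α=1, u≡8; β=2, v≡12 (mod 29); (8|29)=-1, (12|29)=-1; sign (−1)^0·-1^2·-1^1 = -1.
(a,b)_17: α=-2, u≡11; β=-2, v≡3 (mod 17); (11|17)=-1, (3|17)=-1; sign (−1)^0·-1^-2·-1^-2 = +1.
(a,b)_31: α=2, u≡6; β=0, v≡27 (mod 31); (6|31)=-1, (27|31)=-1; sign (−1)^0·-1^0·-1^2 = +1.
(a,b)_7: α=-2, u≡5; β=0, v≡4 (mod 7); (5|7)=-1, (4|7)=+1; sign (−1)^0·-1^0·+1^-2 = +1.
|Ram(-3624478, -598)| = 6, even; anisotropic at {2, 11, 19, 23, 29, ∞}.

[2, 11, 19, 23, 29, inf]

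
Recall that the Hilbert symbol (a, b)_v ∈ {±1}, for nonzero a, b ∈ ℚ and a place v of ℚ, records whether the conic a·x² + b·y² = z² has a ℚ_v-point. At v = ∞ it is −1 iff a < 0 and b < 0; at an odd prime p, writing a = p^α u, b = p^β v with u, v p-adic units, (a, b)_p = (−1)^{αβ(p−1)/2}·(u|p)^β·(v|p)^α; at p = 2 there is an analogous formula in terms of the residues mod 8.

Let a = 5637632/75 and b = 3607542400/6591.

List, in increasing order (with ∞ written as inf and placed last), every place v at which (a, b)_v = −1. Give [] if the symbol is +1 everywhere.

[2, 7, 11, 13]

(a, b) ≡ (546, 6006) mod (ℚ^×)²; places V = {2, 3, 5, 7, 11, 13, ∞}.
(a,b)_2: α=9, β=7; u≡1, v≡3 (mod 8); ε(u)ε(v)=0·1, αω(v)=9·1, βω(u)=7·0; sum ≡ 1  ⇒  -1.
(a,b)_13: α=1, u≡1; β=-3, v≡11 (mod 13); (1|13)=+1, (11|13)=-1; sign (−1)^0·+1^-3·-1^1 = -1.
(a,b)_3: α=-1, u≡2; β=-1, v≡1 (mod 3); (2|3)=-1, (1|3)=+1; sign (−1)^1·-1^-1·+1^-1 = +1.
(a,b)_5: α=-2, u≡4; β=2, v≡1 (mod 5); (4|5)=+1, (1|5)=+1; sign (−1)^0·+1^2·+1^-2 = +1.
(a,b)_7: α=1, u≡1; β=1, v≡4 (mod 7); (1|7)=+1, (4|7)=+1; sign (−1)^1·+1^1·+1^1 = -1.
(a,b)_∞: sgn(546)=+, sgn(6006)=+, so +1.
(a,b)_11: α=2, u≡2; β=5, v≡2 (mod 11); (2|11)=-1, (2|11)=-1; sign (−1)^0·-1^5·-1^2 = -1.
Ram(546, 6006) = {2, 7, 11, 13}; no ℚ_2-point on the conic.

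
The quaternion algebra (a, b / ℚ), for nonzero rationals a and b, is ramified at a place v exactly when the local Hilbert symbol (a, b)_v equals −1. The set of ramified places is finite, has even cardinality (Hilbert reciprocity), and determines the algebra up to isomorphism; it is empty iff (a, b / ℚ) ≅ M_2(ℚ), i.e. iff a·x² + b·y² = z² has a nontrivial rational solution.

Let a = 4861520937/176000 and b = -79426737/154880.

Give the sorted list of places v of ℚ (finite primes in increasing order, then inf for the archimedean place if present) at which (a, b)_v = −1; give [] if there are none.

[5, 11]

(a, b) ≡ (41470, -1885) mod (ℚ^×)²; places V = {2, 3, 5, 7, 11, 13, 17, 19, 29, ∞}.
(a,b)_29: α=1, u≡23; β=1, v≡20 (mod 29); (23|29)=+1, (20|29)=+1; sign (−1)^0·+1^1·+1^1 = +1.
(a,b)_11: α=-1, u≡7; β=-2, v≡7 (mod 11); (7|11)=-1, (7|11)=-1; sign (−1)^0·-1^-2·-1^-1 = -1.
(a,b)_19: α=2, u≡18; β=0, v≡18 (mod 19); (18|19)=-1, (18|19)=-1; sign (−1)^0·-1^0·-1^2 = +1.
(a,b)_2: α=-7, β=-8; u≡7, v≡3 (mod 8); ε(u)ε(v)=1·1, αω(v)=-7·1, βω(u)=-8·0; sum ≡ 0  ⇒  +1.
(a,b)_5: α=-3, u≡4; β=-1, v≡3 (mod 5); (4|5)=+1, (3|5)=-1; sign (−1)^0·+1^-1·-1^-3 = -1.
(a,b)_17: α=0, u≡3; β=2, v≡4 (mod 17); (3|17)=-1, (4|17)=+1; sign (−1)^0·-1^2·+1^0 = +1.
(a,b)_13: α=1, u≡11; β=1, v≡11 (mod 13); (11|13)=-1, (11|13)=-1; sign (−1)^0·-1^1·-1^1 = +1.
(a,b)_3: α=6, u≡1; β=6, v≡2 (mod 3); (1|3)=+1, (2|3)=-1; sign (−1)^0·+1^6·-1^6 = +1.
(a,b)_7: α=2, u≡4; β=0, v≡6 (mod 7); (4|7)=+1, (6|7)=-1; sign (−1)^0·+1^0·-1^2 = +1.
(a,b)_∞: sgn(41470)=+, sgn(-1885)=−, so +1.
(41470, -1885 / ℚ) ramifies at {5, 11}: a division algebra.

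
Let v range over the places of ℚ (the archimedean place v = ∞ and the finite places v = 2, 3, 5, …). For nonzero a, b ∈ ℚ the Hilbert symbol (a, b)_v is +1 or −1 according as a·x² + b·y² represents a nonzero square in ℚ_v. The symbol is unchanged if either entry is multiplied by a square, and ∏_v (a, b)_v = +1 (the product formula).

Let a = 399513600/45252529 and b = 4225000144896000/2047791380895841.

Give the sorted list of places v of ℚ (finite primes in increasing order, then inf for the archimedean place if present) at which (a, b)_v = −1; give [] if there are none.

Mod squares: a ≡ 6, b ≡ 85. Check v ∈ {∞, 2, 3, 5, 7, 17, 31}.
v=∞: 6 > 0 and 85 > 0  ⇒  (a,b)_∞ = +1.
v=31: a=31^-4·(≡6), b=31^-8·(≡17) mod 31; (6|31)=-1, (17|31)=-1; (−1)^{-4·-8·15}·(-1)^-8·(-1)^-4 = +1.
v=17: a=17^2·(≡12), b=17^3·(≡7) mod 17; (12|17)=-1, (7|17)=-1; (−1)^{2·3·8}·(-1)^3·(-1)^2 = -1.
v=5: a=5^2·(≡1), b=5^3·(≡3) mod 5; (1|5)=+1, (3|5)=-1; (−1)^{2·3·2}·(+1)^3·(-1)^2 = +1.
v=2: v_2(a)=11, v_2(b)=20; units ≡ 3, 5 (mod 8); ε·ε+αω+βω = 1·0+11·1+20·1 ≡ 1  ⇒  (a,b)_2 = -1.
v=7: a=7^-2·(≡6), b=7^-4·(≡4) mod 7; (6|7)=-1, (4|7)=+1; (−1)^{-2·-4·3}·(-1)^-4·(+1)^-2 = +1.
v=3: a=3^3·(≡2), b=3^8·(≡1) mod 3; (2|3)=-1, (1|3)=+1; (−1)^{3·8·1}·(-1)^8·(+1)^3 = +1.
|Ram(6, 85)| = 2, even; anisotropic at {2, 17}.

[2, 17]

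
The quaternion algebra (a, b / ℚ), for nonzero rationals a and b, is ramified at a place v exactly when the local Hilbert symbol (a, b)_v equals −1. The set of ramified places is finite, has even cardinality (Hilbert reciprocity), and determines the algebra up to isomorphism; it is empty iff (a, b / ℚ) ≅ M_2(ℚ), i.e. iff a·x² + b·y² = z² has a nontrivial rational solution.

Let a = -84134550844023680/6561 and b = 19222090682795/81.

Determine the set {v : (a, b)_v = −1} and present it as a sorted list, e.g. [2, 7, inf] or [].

[2, 7, 11, 23]

Mod squares: a ≡ -301070, b ≡ 12155. Check v ∈ {∞, 2, 3, 5, 7, 11, 13, 17, 19, 23}.
v=17: a=17^3·(≡15), b=17^1·(≡13) mod 17; (15|17)=+1, (13|17)=+1; (−1)^{3·1·8}·(+1)^1·(+1)^3 = +1.
v=11: a=11^1·(≡1), b=11^1·(≡5) mod 11; (1|11)=+1, (5|11)=+1; (−1)^{1·1·5}·(+1)^1·(+1)^1 = -1.
v=∞: -301070 < 0 and 12155 > 0  ⇒  (a,b)_∞ = +1.
v=23: a=23^3·(≡10), b=23^2·(≡7) mod 23; (10|23)=-1, (7|23)=-1; (−1)^{3·2·11}·(-1)^2·(-1)^3 = -1.
v=7: a=7^1·(≡6), b=7^2·(≡5) mod 7; (6|7)=-1, (5|7)=-1; (−1)^{1·2·3}·(-1)^2·(-1)^1 = -1.
v=3: a=3^-8·(≡1), b=3^-4·(≡2) mod 3; (1|3)=+1, (2|3)=-1; (−1)^{-8·-4·1}·(+1)^-4·(-1)^-8 = +1.
v=13: a=13^4·(≡9), b=13^3·(≡12) mod 13; (9|13)=+1, (12|13)=+1; (−1)^{4·3·6}·(+1)^3·(+1)^4 = +1.
v=2: v_2(a)=7, v_2(b)=0; units ≡ 1, 3 (mod 8); ε·ε+αω+βω = 0·1+7·1+0·0 ≡ 1  ⇒  (a,b)_2 = -1.
v=19: a=19^0·(≡4), b=19^2·(≡10) mod 19; (4|19)=+1, (10|19)=-1; (−1)^{0·2·9}·(+1)^2·(-1)^0 = +1.
v=5: a=5^1·(≡4), b=5^1·(≡4) mod 5; (4|5)=+1, (4|5)=+1; (−1)^{1·1·2}·(+1)^1·(+1)^1 = +1.
(-301070, 12155 / ℚ) ramifies at {2, 7, 11, 23}: a division algebra.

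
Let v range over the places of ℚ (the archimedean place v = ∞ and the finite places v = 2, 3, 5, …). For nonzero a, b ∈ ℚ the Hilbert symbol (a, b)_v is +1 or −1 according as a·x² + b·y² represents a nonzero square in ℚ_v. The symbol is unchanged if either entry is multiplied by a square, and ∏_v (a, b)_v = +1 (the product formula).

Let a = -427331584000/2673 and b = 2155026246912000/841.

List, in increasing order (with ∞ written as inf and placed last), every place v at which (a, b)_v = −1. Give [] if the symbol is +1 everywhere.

(a, b) ≡ (-330, 4370) mod (ℚ^×)²; places V = {2, 3, 5, 7, 11, 17, 19, 23, 29, ∞}.
(a,b)_5: α=3, u≡1; β=3, v≡1 (mod 5); (1|5)=+1, (1|5)=+1; sign (−1)^0·+1^3·+1^3 = +1.
(a,b)_∞: sgn(-330)=−, sgn(4370)=+, so +1.
(a,b)_29: α=0, u≡17; β=-2, v≡7 (mod 29); (17|29)=-1, (7|29)=+1; sign (−1)^0·-1^-2·+1^0 = +1.
(a,b)_7: α=0, u≡6; β=2, v≡4 (mod 7); (6|7)=-1, (4|7)=+1; sign (−1)^0·-1^2·+1^0 = +1.
(a,b)_2: α=15, β=11; u≡3, v≡1 (mod 8); ε(u)ε(v)=1·0, αω(v)=15·0, βω(u)=11·1; sum ≡ 1  ⇒  -1.
(a,b)_11: α=-1, u≡9; β=2, v≡3 (mod 11); (9|11)=+1, (3|11)=+1; sign (−1)^0·+1^2·+1^-1 = +1.
(a,b)_23: α=0, u≡14; β=1, v≡18 (mod 23); (14|23)=-1, (18|23)=+1; sign (−1)^0·-1^1·+1^0 = -1.
(a,b)_19: α=2, u≡12; β=3, v≡10 (mod 19); (12|19)=-1, (10|19)=-1; sign (−1)^0·-1^3·-1^2 = -1.
(a,b)_3: α=-5, u≡1; β=2, v≡2 (mod 3); (1|3)=+1, (2|3)=-1; sign (−1)^0·+1^2·-1^-5 = -1.
(a,b)_17: α=2, u≡14; β=0, v≡2 (mod 17); (14|17)=-1, (2|17)=+1; sign (−1)^0·-1^0·+1^2 = +1.
(-330, 4370 / ℚ) ramifies at {2, 3, 19, 23}: a division algebra.

[2, 3, 19, 23]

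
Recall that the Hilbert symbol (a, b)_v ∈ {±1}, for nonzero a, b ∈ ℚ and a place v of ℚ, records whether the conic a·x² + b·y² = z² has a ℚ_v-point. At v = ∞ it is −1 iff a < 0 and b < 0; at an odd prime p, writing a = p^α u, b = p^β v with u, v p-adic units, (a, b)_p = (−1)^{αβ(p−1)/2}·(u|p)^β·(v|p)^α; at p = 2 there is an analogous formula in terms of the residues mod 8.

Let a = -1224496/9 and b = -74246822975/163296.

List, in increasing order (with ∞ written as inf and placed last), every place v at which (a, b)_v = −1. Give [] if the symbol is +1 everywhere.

Mod squares: a ≡ -91, b ≡ -58786. Check v ∈ {∞, 2, 3, 5, 7, 13, 17, 19, 29}.
v=19: a=19^0·(≡6), b=19^1·(≡10) mod 19; (6|19)=+1, (10|19)=-1; (−1)^{0·1·9}·(+1)^1·(-1)^0 = +1.
v=7: a=7^1·(≡1), b=7^-1·(≡1) mod 7; (1|7)=+1, (1|7)=+1; (−1)^{1·-1·3}·(+1)^-1·(+1)^1 = -1.
v=17: a=17^0·(≡11), b=17^1·(≡3) mod 17; (11|17)=-1, (3|17)=-1; (−1)^{0·1·8}·(-1)^1·(-1)^0 = -1.
v=3: a=3^-2·(≡2), b=3^-6·(≡2) mod 3; (2|3)=-1, (2|3)=-1; (−1)^{-2·-6·1}·(-1)^-6·(-1)^-2 = +1.
v=29: a=29^2·(≡9), b=29^4·(≡8) mod 29; (9|29)=+1, (8|29)=-1; (−1)^{2·4·14}·(+1)^4·(-1)^2 = +1.
v=13: a=13^1·(≡5), b=13^1·(≡11) mod 13; (5|13)=-1, (11|13)=-1; (−1)^{1·1·6}·(-1)^1·(-1)^1 = +1.
v=∞: -91 < 0 and -58786 < 0  ⇒  (a,b)_∞ = -1.
v=5: a=5^0·(≡1), b=5^2·(≡1) mod 5; (1|5)=+1, (1|5)=+1; (−1)^{0·2·2}·(+1)^2·(+1)^0 = +1.
v=2: v_2(a)=4, v_2(b)=-5; units ≡ 5, 7 (mod 8); ε·ε+αω+βω = 0·1+4·0+-5·1 ≡ 1  ⇒  (a,b)_2 = -1.
Ram(-91, -58786) = {2, 7, 17, ∞}; no ℚ_2-point on the conic.

[2, 7, 17, inf]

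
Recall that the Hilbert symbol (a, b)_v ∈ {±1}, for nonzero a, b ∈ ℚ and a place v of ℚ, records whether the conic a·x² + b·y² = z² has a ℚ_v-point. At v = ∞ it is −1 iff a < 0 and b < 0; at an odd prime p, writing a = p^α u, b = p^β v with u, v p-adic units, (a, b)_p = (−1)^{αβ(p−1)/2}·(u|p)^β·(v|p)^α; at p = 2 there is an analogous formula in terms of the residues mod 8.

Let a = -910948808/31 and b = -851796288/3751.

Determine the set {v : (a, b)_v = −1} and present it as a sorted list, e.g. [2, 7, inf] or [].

Mod squares: a ≡ -498542, b ≡ -158627. Check v ∈ {∞, 2, 3, 7, 11, 17, 31, 43}.
v=7: a=7^2·(≡6), b=7^1·(≡5) mod 7; (6|7)=-1, (5|7)=-1; (−1)^{2·1·3}·(-1)^1·(-1)^2 = -1.
v=2: v_2(a)=3, v_2(b)=6; units ≡ 1, 5 (mod 8); ε·ε+αω+βω = 0·0+3·1+6·0 ≡ 1  ⇒  (a,b)_2 = -1.
v=17: a=17^3·(≡16), b=17^3·(≡13) mod 17; (16|17)=+1, (13|17)=+1; (−1)^{3·3·8}·(+1)^3·(+1)^3 = +1.
v=43: a=43^1·(≡11), b=43^1·(≡11) mod 43; (11|43)=+1, (11|43)=+1; (−1)^{1·1·21}·(+1)^1·(+1)^1 = -1.
v=∞: -498542 < 0 and -158627 < 0  ⇒  (a,b)_∞ = -1.
v=11: a=11^1·(≡3), b=11^-2·(≡1) mod 11; (3|11)=+1, (1|11)=+1; (−1)^{1·-2·5}·(+1)^-2·(+1)^1 = +1.
v=31: a=31^-1·(≡18), b=31^-1·(≡27) mod 31; (18|31)=+1, (27|31)=-1; (−1)^{-1·-1·15}·(+1)^-1·(-1)^-1 = +1.
v=3: a=3^0·(≡1), b=3^2·(≡1) mod 3; (1|3)=+1, (1|3)=+1; (−1)^{0·2·1}·(+1)^2·(+1)^0 = +1.
|Ram(-498542, -158627)| = 4, even; anisotropic at {2, 7, 43, ∞}.

[2, 7, 43, inf]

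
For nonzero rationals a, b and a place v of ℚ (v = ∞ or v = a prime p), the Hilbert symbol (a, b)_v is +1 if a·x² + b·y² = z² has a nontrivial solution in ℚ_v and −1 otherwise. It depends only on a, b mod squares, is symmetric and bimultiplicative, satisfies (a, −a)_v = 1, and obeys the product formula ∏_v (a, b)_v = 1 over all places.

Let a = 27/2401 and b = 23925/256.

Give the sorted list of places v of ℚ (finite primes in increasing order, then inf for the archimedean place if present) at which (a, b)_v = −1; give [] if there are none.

[3, 29]

(a, b) ≡ (3, 957) mod (ℚ^×)²; places V = {2, 3, 5, 7, 11, 29, ∞}.
(a,b)_3: α=3, u≡1; β=1, v≡1 (mod 3); (1|3)=+1, (1|3)=+1; sign (−1)^1·+1^1·+1^3 = -1.
(a,b)_7: α=-4, u≡6; β=0, v≡5 (mod 7); (6|7)=-1, (5|7)=-1; sign (−1)^0·-1^0·-1^-4 = +1.
(a,b)_2: α=0, β=-8; u≡3, v≡5 (mod 8); ε(u)ε(v)=1·0, αω(v)=0·1, βω(u)=-8·1; sum ≡ 0  ⇒  +1.
(a,b)_29: α=0, u≡10; β=1, v≡9 (mod 29); (10|29)=-1, (9|29)=+1; sign (−1)^0·-1^1·+1^0 = -1.
(a,b)_11: α=0, u≡9; β=1, v≡10 (mod 11); (9|11)=+1, (10|11)=-1; sign (−1)^0·+1^1·-1^0 = +1.
(a,b)_∞: sgn(3)=+, sgn(957)=+, so +1.
(a,b)_5: α=0, u≡2; β=2, v≡2 (mod 5); (2|5)=-1, (2|5)=-1; sign (−1)^0·-1^2·-1^0 = +1.
(3, 957 / ℚ) ramifies at {3, 29}: a division algebra.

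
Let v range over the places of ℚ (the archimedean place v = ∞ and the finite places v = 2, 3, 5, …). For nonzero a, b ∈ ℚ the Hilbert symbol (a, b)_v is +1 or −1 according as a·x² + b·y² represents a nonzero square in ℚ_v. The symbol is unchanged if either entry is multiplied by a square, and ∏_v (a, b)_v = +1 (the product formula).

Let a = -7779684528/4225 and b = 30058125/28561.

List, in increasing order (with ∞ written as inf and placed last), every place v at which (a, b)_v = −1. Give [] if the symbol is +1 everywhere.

[7, 17, 23, 43]

(a, b) ≡ (-122507, 48093) mod (ℚ^×)²; places V = {2, 3, 5, 7, 11, 13, 17, 23, 37, 41, 43, ∞}.
(a,b)_11: α=1, u≡6; β=0, v≡4 (mod 11); (6|11)=-1, (4|11)=+1; sign (−1)^0·-1^0·+1^1 = +1.
(a,b)_3: α=4, u≡1; β=1, v≡2 (mod 3); (1|3)=+1, (2|3)=-1; sign (−1)^0·+1^1·-1^4 = +1.
(a,b)_∞: sgn(-122507)=−, sgn(48093)=+, so +1.
(a,b)_2: α=4, β=0; u≡5, v≡5 (mod 8); ε(u)ε(v)=0·0, αω(v)=4·1, βω(u)=0·1; sum ≡ 0  ⇒  +1.
(a,b)_13: α=-2, u≡5; β=-4, v≡6 (mod 13); (5|13)=-1, (6|13)=-1; sign (−1)^0·-1^-4·-1^-2 = +1.
(a,b)_41: α=0, u≡18; β=1, v≡10 (mod 41); (18|41)=+1, (10|41)=+1; sign (−1)^0·+1^1·+1^0 = +1.
(a,b)_23: α=0, u≡21; β=1, v≡20 (mod 23); (21|23)=-1, (20|23)=-1; sign (−1)^0·-1^1·-1^0 = -1.
(a,b)_37: α=1, u≡22; β=0, v≡3 (mod 37); (22|37)=-1, (3|37)=+1; sign (−1)^0·-1^0·+1^1 = +1.
(a,b)_5: α=-2, u≡3; β=4, v≡3 (mod 5); (3|5)=-1, (3|5)=-1; sign (−1)^0·-1^4·-1^-2 = +1.
(a,b)_7: α=3, u≡5; β=0, v≡6 (mod 7); (5|7)=-1, (6|7)=-1; sign (−1)^0·-1^0·-1^3 = -1.
(a,b)_17: α=0, u≡12; β=1, v≡6 (mod 17); (12|17)=-1, (6|17)=-1; sign (−1)^0·-1^1·-1^0 = -1.
(a,b)_43: α=1, u≡7; β=0, v≡39 (mod 43); (7|43)=-1, (39|43)=-1; sign (−1)^0·-1^0·-1^1 = -1.
(-122507, 48093 / ℚ) ramifies at {7, 17, 23, 43}: a division algebra.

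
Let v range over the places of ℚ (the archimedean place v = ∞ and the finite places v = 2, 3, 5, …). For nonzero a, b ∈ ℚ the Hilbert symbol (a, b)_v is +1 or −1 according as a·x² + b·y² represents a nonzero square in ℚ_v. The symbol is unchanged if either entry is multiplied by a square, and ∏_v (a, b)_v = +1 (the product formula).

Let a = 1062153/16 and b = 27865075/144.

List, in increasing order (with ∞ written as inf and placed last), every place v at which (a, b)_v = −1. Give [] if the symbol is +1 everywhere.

Mod squares: a ≡ 1457, b ≡ 43. Check v ∈ {∞, 2, 3, 5, 7, 23, 31, 43, 47}.
v=∞: 1457 > 0 and 43 > 0  ⇒  (a,b)_∞ = +1.
v=23: a=23^0·(≡8), b=23^2·(≡20) mod 23; (8|23)=+1, (20|23)=-1; (−1)^{0·2·11}·(+1)^2·(-1)^0 = +1.
v=43: a=43^0·(≡6), b=43^1·(≡1) mod 43; (6|43)=+1, (1|43)=+1; (−1)^{0·1·21}·(+1)^1·(+1)^0 = +1.
v=3: a=3^6·(≡2), b=3^-2·(≡1) mod 3; (2|3)=-1, (1|3)=+1; (−1)^{6·-2·1}·(-1)^-2·(+1)^6 = +1.
v=2: v_2(a)=-4, v_2(b)=-4; units ≡ 1, 3 (mod 8); ε·ε+αω+βω = 0·1+-4·1+-4·0 ≡ 0  ⇒  (a,b)_2 = +1.
v=7: a=7^0·(≡4), b=7^2·(≡4) mod 7; (4|7)=+1, (4|7)=+1; (−1)^{0·2·3}·(+1)^2·(+1)^0 = +1.
v=47: a=47^1·(≡23), b=47^0·(≡46) mod 47; (23|47)=-1, (46|47)=-1; (−1)^{1·0·23}·(-1)^0·(-1)^1 = -1.
v=31: a=31^1·(≡16), b=31^0·(≡13) mod 31; (16|31)=+1, (13|31)=-1; (−1)^{1·0·15}·(+1)^0·(-1)^1 = -1.
v=5: a=5^0·(≡3), b=5^2·(≡2) mod 5; (3|5)=-1, (2|5)=-1; (−1)^{0·2·2}·(-1)^2·(-1)^0 = +1.
Ram(1457, 43) = {31, 47}; no ℚ_31-point on the conic.

[31, 47]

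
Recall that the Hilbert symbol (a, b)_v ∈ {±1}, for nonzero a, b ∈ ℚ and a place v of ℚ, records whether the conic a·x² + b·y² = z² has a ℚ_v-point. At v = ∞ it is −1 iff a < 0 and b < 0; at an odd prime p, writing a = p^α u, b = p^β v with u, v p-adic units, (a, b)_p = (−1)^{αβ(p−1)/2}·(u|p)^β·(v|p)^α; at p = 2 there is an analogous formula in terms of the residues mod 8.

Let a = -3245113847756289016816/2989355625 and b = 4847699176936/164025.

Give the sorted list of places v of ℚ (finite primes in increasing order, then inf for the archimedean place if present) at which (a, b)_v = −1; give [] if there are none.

[7, 19]

Mod squares: a ≡ -88711, b ≡ 154. Check v ∈ {∞, 2, 3, 5, 7, 11, 19, 23, 29}.
v=7: a=7^7·(≡1), b=7^3·(≡1) mod 7; (1|7)=+1, (1|7)=+1; (−1)^{7·3·3}·(+1)^3·(+1)^7 = -1.
v=19: a=19^3·(≡5), b=19^2·(≡14) mod 19; (5|19)=+1, (14|19)=-1; (−1)^{3·2·9}·(+1)^2·(-1)^3 = -1.
v=5: a=5^-4·(≡1), b=5^-2·(≡1) mod 5; (1|5)=+1, (1|5)=+1; (−1)^{-4·-2·2}·(+1)^-2·(+1)^-4 = +1.
v=∞: -88711 < 0 and 154 > 0  ⇒  (a,b)_∞ = +1.
v=11: a=11^2·(≡1), b=11^1·(≡4) mod 11; (1|11)=+1, (4|11)=+1; (−1)^{2·1·5}·(+1)^1·(+1)^2 = +1.
v=29: a=29^3·(≡11), b=29^2·(≡9) mod 29; (11|29)=-1, (9|29)=+1; (−1)^{3·2·14}·(-1)^2·(+1)^3 = +1.
v=23: a=23^3·(≡7), b=23^2·(≡16) mod 23; (7|23)=-1, (16|23)=+1; (−1)^{3·2·11}·(-1)^2·(+1)^3 = +1.
v=2: v_2(a)=4, v_2(b)=3; units ≡ 1, 5 (mod 8); ε·ε+αω+βω = 0·0+4·1+3·0 ≡ 0  ⇒  (a,b)_2 = +1.
v=3: a=3^-14·(≡2), b=3^-8·(≡1) mod 3; (2|3)=-1, (1|3)=+1; (−1)^{-14·-8·1}·(-1)^-8·(+1)^-14 = +1.
|Ram(-88711, 154)| = 2, even; anisotropic at {7, 19}.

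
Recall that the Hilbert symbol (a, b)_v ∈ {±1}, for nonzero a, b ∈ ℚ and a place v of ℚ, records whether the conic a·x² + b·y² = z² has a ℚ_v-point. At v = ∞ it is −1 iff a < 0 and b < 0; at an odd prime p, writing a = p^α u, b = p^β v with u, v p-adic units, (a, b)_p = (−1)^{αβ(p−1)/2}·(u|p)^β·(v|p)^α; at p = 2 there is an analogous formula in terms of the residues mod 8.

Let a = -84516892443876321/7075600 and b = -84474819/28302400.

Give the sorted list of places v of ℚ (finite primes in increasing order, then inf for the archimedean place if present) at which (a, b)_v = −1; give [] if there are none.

[17, inf]

(a, b) ≡ (-561, -51) mod (ℚ^×)²; places V = {2, 3, 5, 7, 11, 13, 17, 19, ∞}.
(a,b)_17: α=5, u≡15; β=1, v≡10 (mod 17); (15|17)=+1, (10|17)=-1; sign (−1)^0·+1^1·-1^5 = -1.
(a,b)_19: α=-2, u≡17; β=-2, v≡6 (mod 19); (17|19)=+1, (6|19)=+1; sign (−1)^0·+1^-2·+1^-2 = +1.
(a,b)_7: α=-2, u≡3; β=-2, v≡6 (mod 7); (3|7)=-1, (6|7)=-1; sign (−1)^0·-1^-2·-1^-2 = +1.
(a,b)_11: α=5, u≡9; β=2, v≡4 (mod 11); (9|11)=+1, (4|11)=+1; sign (−1)^0·+1^2·+1^5 = +1.
(a,b)_3: α=7, u≡2; β=5, v≡1 (mod 3); (2|3)=-1, (1|3)=+1; sign (−1)^1·-1^5·+1^7 = +1.
(a,b)_2: α=-4, β=-6; u≡7, v≡5 (mod 8); ε(u)ε(v)=1·0, αω(v)=-4·1, βω(u)=-6·0; sum ≡ 0  ⇒  +1.
(a,b)_∞: sgn(-561)=−, sgn(-51)=−, so -1.
(a,b)_5: α=-2, u≡1; β=-2, v≡1 (mod 5); (1|5)=+1, (1|5)=+1; sign (−1)^0·+1^-2·+1^-2 = +1.
(a,b)_13: α=2, u≡2; β=2, v≡10 (mod 13); (2|13)=-1, (10|13)=+1; sign (−1)^0·-1^2·+1^2 = +1.
|Ram(-561, -51)| = 2, even; anisotropic at {17, ∞}.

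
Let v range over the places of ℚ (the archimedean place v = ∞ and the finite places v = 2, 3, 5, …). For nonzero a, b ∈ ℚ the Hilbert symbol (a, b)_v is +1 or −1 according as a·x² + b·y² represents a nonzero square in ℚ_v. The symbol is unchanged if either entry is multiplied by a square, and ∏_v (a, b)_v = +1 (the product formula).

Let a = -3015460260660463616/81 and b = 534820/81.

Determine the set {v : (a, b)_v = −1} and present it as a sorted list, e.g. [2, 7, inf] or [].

Mod squares: a ≡ -34034, b ≡ 1105. Check v ∈ {∞, 2, 3, 5, 7, 11, 13, 17}.
v=∞: -34034 < 0 and 1105 > 0  ⇒  (a,b)_∞ = +1.
v=2: v_2(a)=11, v_2(b)=2; units ≡ 7, 1 (mod 8); ε·ε+αω+βω = 1·0+11·0+2·0 ≡ 0  ⇒  (a,b)_2 = +1.
v=17: a=17^3·(≡15), b=17^1·(≡6) mod 17; (15|17)=+1, (6|17)=-1; (−1)^{3·1·8}·(+1)^1·(-1)^3 = -1.
v=13: a=13^3·(≡11), b=13^1·(≡7) mod 13; (11|13)=-1, (7|13)=-1; (−1)^{3·1·6}·(-1)^1·(-1)^3 = +1.
v=7: a=7^1·(≡3), b=7^0·(≡5) mod 7; (3|7)=-1, (5|7)=-1; (−1)^{1·0·3}·(-1)^0·(-1)^1 = -1.
v=5: a=5^0·(≡4), b=5^1·(≡4) mod 5; (4|5)=+1, (4|5)=+1; (−1)^{0·1·2}·(+1)^1·(+1)^0 = +1.
v=3: a=3^-4·(≡1), b=3^-4·(≡1) mod 3; (1|3)=+1, (1|3)=+1; (−1)^{-4·-4·1}·(+1)^-4·(+1)^-4 = +1.
v=11: a=11^7·(≡2), b=11^2·(≡5) mod 11; (2|11)=-1, (5|11)=+1; (−1)^{7·2·5}·(-1)^2·(+1)^7 = +1.
(-34034, 1105 / ℚ) ramifies at {7, 17}: a division algebra.

[7, 17]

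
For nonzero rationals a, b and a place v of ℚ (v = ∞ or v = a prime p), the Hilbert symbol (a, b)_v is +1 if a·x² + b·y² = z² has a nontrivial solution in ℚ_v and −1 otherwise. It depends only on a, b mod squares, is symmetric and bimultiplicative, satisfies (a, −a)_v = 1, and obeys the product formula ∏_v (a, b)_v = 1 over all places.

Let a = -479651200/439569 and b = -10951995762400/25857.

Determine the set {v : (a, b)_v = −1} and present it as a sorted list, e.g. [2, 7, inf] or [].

(a, b) ≡ (-6118, -49742) mod (ℚ^×)²; places V = {2, 3, 5, 7, 11, 13, 17, 19, 23, ∞}.
(a,b)_7: α=3, u≡1; β=3, v≡3 (mod 7); (1|7)=+1, (3|7)=-1; sign (−1)^1·+1^3·-1^3 = +1.
(a,b)_2: α=7, β=5; u≡5, v≡1 (mod 8); ε(u)ε(v)=0·0, αω(v)=7·0, βω(u)=5·1; sum ≡ 1  ⇒  -1.
(a,b)_23: α=1, u≡10; β=2, v≡5 (mod 23); (10|23)=-1, (5|23)=-1; sign (−1)^0·-1^2·-1^1 = -1.
(a,b)_19: α=1, u≡11; β=3, v≡5 (mod 19); (11|19)=+1, (5|19)=+1; sign (−1)^1·+1^3·+1^1 = -1.
(a,b)_13: α=-2, u≡11; β=-2, v≡10 (mod 13); (11|13)=-1, (10|13)=+1; sign (−1)^0·-1^-2·+1^-2 = +1.
(a,b)_5: α=2, u≡3; β=2, v≡2 (mod 5); (3|5)=-1, (2|5)=-1; sign (−1)^0·-1^2·-1^2 = +1.
(a,b)_11: α=0, u≡3; β=1, v≡2 (mod 11); (3|11)=+1, (2|11)=-1; sign (−1)^0·+1^1·-1^0 = +1.
(a,b)_3: α=-2, u≡2; β=-2, v≡1 (mod 3); (2|3)=-1, (1|3)=+1; sign (−1)^0·-1^-2·+1^-2 = +1.
(a,b)_17: α=-2, u≡16; β=-1, v≡2 (mod 17); (16|17)=+1, (2|17)=+1; sign (−1)^0·+1^-1·+1^-2 = +1.
(a,b)_∞: sgn(-6118)=−, sgn(-49742)=−, so -1.
|Ram(-6118, -49742)| = 4, even; anisotropic at {2, 19, 23, ∞}.

[2, 19, 23, inf]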